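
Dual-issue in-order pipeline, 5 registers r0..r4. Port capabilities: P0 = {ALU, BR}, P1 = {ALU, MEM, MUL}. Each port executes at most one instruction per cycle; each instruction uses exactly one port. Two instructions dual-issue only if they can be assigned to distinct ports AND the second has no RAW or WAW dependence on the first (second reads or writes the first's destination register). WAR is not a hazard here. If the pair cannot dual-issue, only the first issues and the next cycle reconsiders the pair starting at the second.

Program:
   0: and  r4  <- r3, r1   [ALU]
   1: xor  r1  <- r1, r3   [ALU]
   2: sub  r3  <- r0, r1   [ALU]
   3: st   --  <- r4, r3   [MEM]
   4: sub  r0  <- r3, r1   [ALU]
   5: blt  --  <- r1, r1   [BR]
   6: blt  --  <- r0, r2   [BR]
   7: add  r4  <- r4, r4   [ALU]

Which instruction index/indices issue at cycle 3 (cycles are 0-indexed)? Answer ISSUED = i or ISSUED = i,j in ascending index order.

t=0 i0+i1:and/xor ; pair
t=1 i2:sub ; RAW r3
t=2 i3+i4:st/sub ; pair
t=3 i5:blt ; no-port BR/BR
t=4 i6+i7:blt/add ; pair

ISSUED = 5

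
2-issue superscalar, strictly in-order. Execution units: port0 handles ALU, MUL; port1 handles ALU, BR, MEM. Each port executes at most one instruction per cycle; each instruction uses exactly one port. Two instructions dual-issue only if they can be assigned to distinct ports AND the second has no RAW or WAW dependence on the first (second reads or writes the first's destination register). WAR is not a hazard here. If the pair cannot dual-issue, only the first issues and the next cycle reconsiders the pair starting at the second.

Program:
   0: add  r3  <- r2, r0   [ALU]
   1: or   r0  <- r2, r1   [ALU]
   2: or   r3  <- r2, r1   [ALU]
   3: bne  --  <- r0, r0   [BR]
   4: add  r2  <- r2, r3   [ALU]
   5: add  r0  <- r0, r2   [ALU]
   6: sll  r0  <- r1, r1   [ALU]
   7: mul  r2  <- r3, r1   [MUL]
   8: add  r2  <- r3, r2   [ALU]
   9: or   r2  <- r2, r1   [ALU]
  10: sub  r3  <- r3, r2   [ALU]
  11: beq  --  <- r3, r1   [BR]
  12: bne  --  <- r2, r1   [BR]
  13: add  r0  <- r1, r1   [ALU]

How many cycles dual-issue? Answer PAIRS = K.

PAIRS = 4

[0] i0,i1  add/or  -- 2-wide
[1] i2,i3  or/bne  -- 2-wide
[2] i4  add  -- RAW r2
[3] i5  add  -- WAW r0
[4] i6,i7  sll/mul  -- 2-wide
[5] i8  add  -- RAW+WAW r2
[6] i9  or  -- RAW r2
[7] i10  sub  -- RAW r3
[8] i11  beq  -- no-port BR/BR
[9] i12,i13  bne/add  -- 2-wide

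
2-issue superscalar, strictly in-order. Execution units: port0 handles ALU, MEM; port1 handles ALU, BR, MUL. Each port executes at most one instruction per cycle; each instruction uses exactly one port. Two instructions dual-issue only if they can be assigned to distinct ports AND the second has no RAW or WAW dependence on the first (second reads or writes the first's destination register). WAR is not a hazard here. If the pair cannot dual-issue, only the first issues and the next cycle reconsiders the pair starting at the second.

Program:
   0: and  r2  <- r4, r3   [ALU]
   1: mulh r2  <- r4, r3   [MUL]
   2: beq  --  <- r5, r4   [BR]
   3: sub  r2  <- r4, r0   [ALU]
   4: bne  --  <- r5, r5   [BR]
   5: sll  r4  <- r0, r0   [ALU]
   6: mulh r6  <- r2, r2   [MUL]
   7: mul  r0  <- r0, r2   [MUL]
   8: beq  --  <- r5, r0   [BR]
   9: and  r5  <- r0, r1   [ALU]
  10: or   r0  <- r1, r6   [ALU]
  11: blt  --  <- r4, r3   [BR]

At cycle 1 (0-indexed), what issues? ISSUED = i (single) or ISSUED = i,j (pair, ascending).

ISSUED = 1

c0: i0 and.ALU  WAW r2
c1: i1 mulh.MUL  no-port MUL/BR
c2: i2+i3 beq.BR/sub.ALU  dual
c3: i4+i5 bne.BR/sll.ALU  dual
c4: i6 mulh.MUL  no-port MUL/MUL
c5: i7 mul.MUL  no-port MUL/BR
c6: i8+i9 beq.BR/and.ALU  dual
c7: i10+i11 or.ALU/blt.BR  dual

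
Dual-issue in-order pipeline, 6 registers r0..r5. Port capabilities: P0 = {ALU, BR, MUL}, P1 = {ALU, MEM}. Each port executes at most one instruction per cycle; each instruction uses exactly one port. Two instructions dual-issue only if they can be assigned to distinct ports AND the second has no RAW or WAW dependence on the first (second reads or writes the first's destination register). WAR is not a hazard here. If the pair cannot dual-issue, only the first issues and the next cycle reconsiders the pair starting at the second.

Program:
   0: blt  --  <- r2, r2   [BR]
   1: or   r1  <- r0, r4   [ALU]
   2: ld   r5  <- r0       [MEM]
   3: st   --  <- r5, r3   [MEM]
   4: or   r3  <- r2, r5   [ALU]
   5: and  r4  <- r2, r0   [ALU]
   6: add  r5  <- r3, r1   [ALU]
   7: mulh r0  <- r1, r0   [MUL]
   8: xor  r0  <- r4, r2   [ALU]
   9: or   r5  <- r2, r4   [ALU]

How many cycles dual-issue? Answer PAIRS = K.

[0] i0+i1  blt.BR+or.ALU  -- pair
[1] i2  ld.MEM  -- no-port MEM/MEM
[2] i3+i4  st.MEM+or.ALU  -- pair
[3] i5+i6  and.ALU+add.ALU  -- pair
[4] i7  mulh.MUL  -- WAW r0
[5] i8+i9  xor.ALU+or.ALU  -- pair

PAIRS = 4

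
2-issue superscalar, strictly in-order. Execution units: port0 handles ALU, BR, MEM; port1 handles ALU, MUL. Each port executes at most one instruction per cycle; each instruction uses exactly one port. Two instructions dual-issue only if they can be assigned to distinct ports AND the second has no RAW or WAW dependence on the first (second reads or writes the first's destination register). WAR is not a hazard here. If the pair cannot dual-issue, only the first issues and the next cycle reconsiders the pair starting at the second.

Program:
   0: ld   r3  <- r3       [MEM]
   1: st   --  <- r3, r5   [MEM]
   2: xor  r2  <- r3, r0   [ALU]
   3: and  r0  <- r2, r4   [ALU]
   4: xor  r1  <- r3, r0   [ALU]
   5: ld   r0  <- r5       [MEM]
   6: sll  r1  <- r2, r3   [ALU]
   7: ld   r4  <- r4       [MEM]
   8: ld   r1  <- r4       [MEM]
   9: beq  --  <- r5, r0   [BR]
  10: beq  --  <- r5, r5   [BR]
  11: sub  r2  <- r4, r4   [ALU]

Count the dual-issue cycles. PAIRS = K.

PAIRS = 4

[0] i0  ld.MEM  -- no-port MEM/MEM
[1] i1,i2  st.MEM;xor.ALU  -- 2-wide
[2] i3  and.ALU  -- RAW r0
[3] i4,i5  xor.ALU;ld.MEM  -- 2-wide
[4] i6,i7  sll.ALU;ld.MEM  -- 2-wide
[5] i8  ld.MEM  -- no-port MEM/BR
[6] i9  beq.BR  -- no-port BR/BR
[7] i10,i11  beq.BR;sub.ALU  -- 2-wide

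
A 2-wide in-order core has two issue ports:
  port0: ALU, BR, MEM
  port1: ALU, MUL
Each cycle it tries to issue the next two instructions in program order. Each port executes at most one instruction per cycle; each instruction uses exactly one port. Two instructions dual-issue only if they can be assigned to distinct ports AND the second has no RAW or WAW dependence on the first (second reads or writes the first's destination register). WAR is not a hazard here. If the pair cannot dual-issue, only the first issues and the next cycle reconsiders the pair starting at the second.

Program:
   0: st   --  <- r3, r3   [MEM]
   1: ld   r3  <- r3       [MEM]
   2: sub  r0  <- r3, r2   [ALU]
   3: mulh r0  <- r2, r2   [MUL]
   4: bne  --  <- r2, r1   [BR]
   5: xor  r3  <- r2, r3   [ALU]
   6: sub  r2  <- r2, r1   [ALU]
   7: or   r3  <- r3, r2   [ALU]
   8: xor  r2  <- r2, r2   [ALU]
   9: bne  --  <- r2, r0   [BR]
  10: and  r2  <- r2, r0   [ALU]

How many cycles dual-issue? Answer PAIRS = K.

PAIRS = 4

t=0 i0:st ; no-port MEM/MEM
t=1 i1:ld ; RAW r3
t=2 i2:sub ; WAW r0
t=3 i3/i4:mulh;bne ; 2-wide
t=4 i5/i6:xor;sub ; 2-wide
t=5 i7/i8:or;xor ; 2-wide
t=6 i9/i10:bne;and ; 2-wide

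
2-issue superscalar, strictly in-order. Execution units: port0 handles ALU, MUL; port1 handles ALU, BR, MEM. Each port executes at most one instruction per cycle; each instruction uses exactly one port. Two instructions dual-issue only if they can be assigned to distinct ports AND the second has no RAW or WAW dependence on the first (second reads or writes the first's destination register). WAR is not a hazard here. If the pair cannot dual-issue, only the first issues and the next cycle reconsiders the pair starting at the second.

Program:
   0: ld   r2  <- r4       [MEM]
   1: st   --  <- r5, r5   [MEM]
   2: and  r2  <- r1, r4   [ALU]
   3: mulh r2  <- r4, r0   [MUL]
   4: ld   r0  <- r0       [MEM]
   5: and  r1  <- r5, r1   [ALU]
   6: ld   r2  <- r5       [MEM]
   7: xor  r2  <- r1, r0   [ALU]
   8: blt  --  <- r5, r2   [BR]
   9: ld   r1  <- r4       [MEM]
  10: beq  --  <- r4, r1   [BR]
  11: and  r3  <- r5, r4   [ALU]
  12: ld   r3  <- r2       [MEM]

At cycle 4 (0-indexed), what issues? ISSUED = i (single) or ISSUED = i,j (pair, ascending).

0. ld @i0  | no-port MEM/MEM
1. st and @i1,i2  | dual
2. mulh ld @i3,i4  | dual
3. and ld @i5,i6  | dual
4. xor @i7  | RAW r2
5. blt @i8  | no-port BR/MEM
6. ld @i9  | no-port MEM/BR
7. beq and @i10,i11  | dual
8. ld @i12  | tail

ISSUED = 7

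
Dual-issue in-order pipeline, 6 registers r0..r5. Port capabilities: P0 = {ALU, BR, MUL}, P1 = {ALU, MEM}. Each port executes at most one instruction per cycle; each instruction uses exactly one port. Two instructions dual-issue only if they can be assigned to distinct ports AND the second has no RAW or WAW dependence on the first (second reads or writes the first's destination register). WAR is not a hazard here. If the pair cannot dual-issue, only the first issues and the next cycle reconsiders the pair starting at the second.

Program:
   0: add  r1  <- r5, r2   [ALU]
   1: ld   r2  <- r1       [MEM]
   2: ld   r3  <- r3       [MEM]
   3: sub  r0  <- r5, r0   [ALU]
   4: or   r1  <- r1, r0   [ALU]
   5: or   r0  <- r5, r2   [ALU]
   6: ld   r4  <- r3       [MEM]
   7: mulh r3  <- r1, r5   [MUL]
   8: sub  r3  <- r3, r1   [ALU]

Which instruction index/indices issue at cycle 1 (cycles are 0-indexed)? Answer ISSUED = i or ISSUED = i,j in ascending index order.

ISSUED = 1

c0: i0 add  RAW r1
c1: i1 ld  no-port MEM/MEM
c2: i2&i3 ld sub  pair
c3: i4&i5 or or  pair
c4: i6&i7 ld mulh  pair
c5: i8 sub  tail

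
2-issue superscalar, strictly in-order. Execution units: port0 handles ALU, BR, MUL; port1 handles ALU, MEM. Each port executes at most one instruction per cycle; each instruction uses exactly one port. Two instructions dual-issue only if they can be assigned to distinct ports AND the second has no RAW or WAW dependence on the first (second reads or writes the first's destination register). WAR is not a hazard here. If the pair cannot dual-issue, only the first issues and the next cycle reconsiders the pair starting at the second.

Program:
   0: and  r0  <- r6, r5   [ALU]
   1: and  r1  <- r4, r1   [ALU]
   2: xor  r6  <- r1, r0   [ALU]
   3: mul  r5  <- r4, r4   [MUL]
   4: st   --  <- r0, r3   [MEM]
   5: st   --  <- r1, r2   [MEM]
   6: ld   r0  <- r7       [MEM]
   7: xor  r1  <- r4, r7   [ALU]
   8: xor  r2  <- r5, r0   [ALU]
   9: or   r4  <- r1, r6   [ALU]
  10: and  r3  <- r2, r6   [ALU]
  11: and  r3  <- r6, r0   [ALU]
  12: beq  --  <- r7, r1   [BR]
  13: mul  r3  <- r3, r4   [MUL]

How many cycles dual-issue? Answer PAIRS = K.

t=0 i0,i1:and.ALU and.ALU ; 2-wide
t=1 i2,i3:xor.ALU mul.MUL ; 2-wide
t=2 i4:st.MEM ; no-port MEM/MEM
t=3 i5:st.MEM ; no-port MEM/MEM
t=4 i6,i7:ld.MEM xor.ALU ; 2-wide
t=5 i8,i9:xor.ALU or.ALU ; 2-wide
t=6 i10:and.ALU ; WAW r3
t=7 i11,i12:and.ALU beq.BR ; 2-wide
t=8 i13:mul.MUL ; tail

PAIRS = 5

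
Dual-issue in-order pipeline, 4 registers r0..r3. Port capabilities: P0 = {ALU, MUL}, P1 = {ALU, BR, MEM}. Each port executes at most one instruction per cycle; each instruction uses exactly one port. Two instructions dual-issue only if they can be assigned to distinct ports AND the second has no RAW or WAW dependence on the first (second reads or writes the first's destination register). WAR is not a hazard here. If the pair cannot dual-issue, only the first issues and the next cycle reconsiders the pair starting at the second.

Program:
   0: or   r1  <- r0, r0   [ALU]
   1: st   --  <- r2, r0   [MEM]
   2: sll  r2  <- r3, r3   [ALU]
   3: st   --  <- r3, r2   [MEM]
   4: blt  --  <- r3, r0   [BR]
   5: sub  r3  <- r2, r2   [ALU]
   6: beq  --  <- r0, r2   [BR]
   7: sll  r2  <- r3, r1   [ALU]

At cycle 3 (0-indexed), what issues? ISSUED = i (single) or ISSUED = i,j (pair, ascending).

ISSUED = 4,5

  cy0 -> i0&i1 (or.ALU st.MEM) pair
  cy1 -> i2 (sll.ALU) RAW r2
  cy2 -> i3 (st.MEM) no-port MEM/BR
  cy3 -> i4&i5 (blt.BR sub.ALU) pair
  cy4 -> i6&i7 (beq.BR sll.ALU) pair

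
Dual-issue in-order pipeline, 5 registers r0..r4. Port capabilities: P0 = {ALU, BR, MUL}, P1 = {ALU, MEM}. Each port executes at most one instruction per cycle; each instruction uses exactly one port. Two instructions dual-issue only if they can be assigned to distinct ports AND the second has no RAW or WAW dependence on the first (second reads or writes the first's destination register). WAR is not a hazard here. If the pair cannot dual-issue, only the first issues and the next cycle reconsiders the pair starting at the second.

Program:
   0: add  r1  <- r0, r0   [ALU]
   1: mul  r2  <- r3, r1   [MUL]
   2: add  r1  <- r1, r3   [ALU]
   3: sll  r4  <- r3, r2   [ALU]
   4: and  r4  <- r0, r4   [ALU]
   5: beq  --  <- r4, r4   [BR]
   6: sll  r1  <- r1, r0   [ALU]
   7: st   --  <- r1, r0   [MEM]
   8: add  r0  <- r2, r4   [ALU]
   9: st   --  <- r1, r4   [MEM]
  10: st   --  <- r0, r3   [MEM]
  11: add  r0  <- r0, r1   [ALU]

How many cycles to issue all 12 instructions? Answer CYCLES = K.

CYCLES = 8

c0: i0 add  RAW r1
c1: i1&i2 mul add  pair
c2: i3 sll  RAW+WAW r4
c3: i4 and  RAW r4
c4: i5&i6 beq sll  pair
c5: i7&i8 st add  pair
c6: i9 st  no-port MEM/MEM
c7: i10&i11 st add  pair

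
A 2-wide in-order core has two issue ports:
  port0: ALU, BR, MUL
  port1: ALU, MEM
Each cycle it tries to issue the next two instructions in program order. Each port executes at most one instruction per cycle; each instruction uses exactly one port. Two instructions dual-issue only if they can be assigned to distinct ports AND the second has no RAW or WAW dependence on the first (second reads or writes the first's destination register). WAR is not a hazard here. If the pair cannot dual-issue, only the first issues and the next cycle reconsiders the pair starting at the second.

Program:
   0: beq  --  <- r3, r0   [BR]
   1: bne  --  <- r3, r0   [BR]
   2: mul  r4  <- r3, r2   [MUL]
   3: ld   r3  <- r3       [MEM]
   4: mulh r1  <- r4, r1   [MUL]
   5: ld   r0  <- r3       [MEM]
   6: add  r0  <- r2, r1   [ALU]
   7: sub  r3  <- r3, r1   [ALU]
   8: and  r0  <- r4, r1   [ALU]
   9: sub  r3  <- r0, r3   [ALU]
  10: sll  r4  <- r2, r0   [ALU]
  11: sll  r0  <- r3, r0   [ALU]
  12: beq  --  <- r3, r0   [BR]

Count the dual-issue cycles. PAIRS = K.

PAIRS = 4

t=0 i0:beq ; no-port BR/BR
t=1 i1:bne ; no-port BR/MUL
t=2 i2/i3:mul/ld ; 2-wide
t=3 i4/i5:mulh/ld ; 2-wide
t=4 i6/i7:add/sub ; 2-wide
t=5 i8:and ; RAW r0
t=6 i9/i10:sub/sll ; 2-wide
t=7 i11:sll ; RAW r0
t=8 i12:beq ; tail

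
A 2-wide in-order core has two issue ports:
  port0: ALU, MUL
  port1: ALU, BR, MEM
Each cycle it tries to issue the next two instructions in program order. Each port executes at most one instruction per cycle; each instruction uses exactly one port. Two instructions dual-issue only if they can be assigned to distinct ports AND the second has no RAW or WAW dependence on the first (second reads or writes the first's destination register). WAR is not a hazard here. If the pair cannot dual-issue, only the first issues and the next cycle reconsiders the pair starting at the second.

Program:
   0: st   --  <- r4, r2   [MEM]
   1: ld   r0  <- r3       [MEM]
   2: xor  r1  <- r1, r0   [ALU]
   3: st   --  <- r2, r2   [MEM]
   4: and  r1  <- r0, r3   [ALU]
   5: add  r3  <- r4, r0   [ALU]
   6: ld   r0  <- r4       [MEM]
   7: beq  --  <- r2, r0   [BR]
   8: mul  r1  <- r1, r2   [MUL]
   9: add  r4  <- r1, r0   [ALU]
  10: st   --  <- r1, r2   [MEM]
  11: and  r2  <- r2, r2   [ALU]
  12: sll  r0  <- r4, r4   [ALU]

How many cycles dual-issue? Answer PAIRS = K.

PAIRS = 5

0. st @i0  | no-port MEM/MEM
1. ld @i1  | RAW r0
2. xor+st @i2/i3  | 2-wide
3. and+add @i4/i5  | 2-wide
4. ld @i6  | no-port MEM/BR
5. beq+mul @i7/i8  | 2-wide
6. add+st @i9/i10  | 2-wide
7. and+sll @i11/i12  | 2-wide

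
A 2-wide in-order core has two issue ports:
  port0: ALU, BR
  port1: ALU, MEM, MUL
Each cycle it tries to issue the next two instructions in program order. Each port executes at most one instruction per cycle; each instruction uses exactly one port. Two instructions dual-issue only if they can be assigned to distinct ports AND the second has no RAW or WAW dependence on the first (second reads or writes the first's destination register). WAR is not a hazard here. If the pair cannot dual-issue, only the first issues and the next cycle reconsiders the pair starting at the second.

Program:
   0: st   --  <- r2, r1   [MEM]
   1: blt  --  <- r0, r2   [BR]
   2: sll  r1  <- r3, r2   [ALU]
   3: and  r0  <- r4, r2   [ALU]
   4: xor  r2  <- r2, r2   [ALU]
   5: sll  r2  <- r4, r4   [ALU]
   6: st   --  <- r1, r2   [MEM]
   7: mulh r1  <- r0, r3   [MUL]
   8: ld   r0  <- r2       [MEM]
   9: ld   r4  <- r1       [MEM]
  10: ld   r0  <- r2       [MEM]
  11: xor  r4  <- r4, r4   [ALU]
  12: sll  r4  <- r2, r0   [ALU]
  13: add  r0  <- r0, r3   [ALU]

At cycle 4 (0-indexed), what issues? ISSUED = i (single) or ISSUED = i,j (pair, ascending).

ISSUED = 6

c0: i0/i1 st+blt  pair
c1: i2/i3 sll+and  pair
c2: i4 xor  WAW r2
c3: i5 sll  RAW r2
c4: i6 st  no-port MEM/MUL
c5: i7 mulh  no-port MUL/MEM
c6: i8 ld  no-port MEM/MEM
c7: i9 ld  no-port MEM/MEM
c8: i10/i11 ld+xor  pair
c9: i12/i13 sll+add  pair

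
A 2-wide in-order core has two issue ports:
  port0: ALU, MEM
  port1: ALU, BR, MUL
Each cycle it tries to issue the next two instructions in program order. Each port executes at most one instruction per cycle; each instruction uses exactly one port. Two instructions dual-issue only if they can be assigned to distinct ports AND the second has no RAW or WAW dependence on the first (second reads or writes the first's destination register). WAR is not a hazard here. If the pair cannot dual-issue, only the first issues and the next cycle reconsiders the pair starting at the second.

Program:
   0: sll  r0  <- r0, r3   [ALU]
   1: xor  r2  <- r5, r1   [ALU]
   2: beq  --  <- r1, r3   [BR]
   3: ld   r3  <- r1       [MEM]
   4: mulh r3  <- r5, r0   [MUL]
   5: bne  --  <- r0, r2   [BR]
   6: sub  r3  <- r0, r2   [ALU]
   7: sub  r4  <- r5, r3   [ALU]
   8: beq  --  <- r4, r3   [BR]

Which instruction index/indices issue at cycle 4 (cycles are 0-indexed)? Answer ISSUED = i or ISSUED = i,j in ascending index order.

ISSUED = 7

0. sll+xor @i0&i1  | dual
1. beq+ld @i2&i3  | dual
2. mulh @i4  | no-port MUL/BR
3. bne+sub @i5&i6  | dual
4. sub @i7  | RAW r4
5. beq @i8  | tail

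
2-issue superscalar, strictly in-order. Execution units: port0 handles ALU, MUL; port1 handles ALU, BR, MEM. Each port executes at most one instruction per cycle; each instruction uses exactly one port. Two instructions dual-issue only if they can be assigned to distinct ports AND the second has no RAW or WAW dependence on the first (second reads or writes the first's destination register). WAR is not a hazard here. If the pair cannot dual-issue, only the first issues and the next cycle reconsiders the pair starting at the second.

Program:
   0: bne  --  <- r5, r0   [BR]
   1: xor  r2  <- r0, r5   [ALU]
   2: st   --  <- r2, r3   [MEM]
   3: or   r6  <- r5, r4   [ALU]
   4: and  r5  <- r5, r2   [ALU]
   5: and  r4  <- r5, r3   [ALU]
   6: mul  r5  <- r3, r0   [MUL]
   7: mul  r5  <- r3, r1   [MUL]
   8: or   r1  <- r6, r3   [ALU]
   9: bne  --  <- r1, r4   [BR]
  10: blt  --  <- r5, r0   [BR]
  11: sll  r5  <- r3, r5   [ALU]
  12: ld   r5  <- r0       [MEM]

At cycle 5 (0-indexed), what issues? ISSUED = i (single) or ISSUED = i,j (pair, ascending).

[0] i0&i1  bne.BR+xor.ALU  -- 2-wide
[1] i2&i3  st.MEM+or.ALU  -- 2-wide
[2] i4  and.ALU  -- RAW r5
[3] i5&i6  and.ALU+mul.MUL  -- 2-wide
[4] i7&i8  mul.MUL+or.ALU  -- 2-wide
[5] i9  bne.BR  -- no-port BR/BR
[6] i10&i11  blt.BR+sll.ALU  -- 2-wide
[7] i12  ld.MEM  -- tail

ISSUED = 9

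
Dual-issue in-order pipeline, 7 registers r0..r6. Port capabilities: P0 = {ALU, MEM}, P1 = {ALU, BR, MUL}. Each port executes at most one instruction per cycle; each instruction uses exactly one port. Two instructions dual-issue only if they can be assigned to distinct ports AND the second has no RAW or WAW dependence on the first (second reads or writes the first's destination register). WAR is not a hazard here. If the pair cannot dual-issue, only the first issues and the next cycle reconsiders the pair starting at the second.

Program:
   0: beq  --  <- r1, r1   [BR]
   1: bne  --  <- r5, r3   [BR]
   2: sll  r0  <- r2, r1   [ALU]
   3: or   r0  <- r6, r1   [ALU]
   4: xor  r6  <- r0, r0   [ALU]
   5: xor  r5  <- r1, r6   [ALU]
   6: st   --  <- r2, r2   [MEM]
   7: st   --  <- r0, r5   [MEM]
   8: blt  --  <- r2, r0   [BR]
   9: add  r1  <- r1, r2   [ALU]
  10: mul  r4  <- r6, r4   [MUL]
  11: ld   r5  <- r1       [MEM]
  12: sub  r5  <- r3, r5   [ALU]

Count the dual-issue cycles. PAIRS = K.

PAIRS = 4

[0] i0  beq  -- no-port BR/BR
[1] i1&i2  bne/sll  -- 2-wide
[2] i3  or  -- RAW r0
[3] i4  xor  -- RAW r6
[4] i5&i6  xor/st  -- 2-wide
[5] i7&i8  st/blt  -- 2-wide
[6] i9&i10  add/mul  -- 2-wide
[7] i11  ld  -- RAW+WAW r5
[8] i12  sub  -- tail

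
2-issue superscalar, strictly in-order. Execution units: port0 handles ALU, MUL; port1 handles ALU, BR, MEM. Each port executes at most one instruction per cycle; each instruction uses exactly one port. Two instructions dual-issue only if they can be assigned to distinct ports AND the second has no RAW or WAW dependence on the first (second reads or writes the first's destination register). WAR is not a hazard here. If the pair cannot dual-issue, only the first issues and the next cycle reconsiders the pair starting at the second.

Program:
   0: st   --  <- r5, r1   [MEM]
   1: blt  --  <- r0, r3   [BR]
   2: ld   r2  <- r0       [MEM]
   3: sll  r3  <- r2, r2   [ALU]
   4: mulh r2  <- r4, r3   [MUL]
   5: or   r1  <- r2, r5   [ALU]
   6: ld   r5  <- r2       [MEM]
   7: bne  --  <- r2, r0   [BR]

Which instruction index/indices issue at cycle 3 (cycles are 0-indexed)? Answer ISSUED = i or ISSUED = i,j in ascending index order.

ISSUED = 3

0. st @i0  | no-port MEM/BR
1. blt @i1  | no-port BR/MEM
2. ld @i2  | RAW r2
3. sll @i3  | RAW r3
4. mulh @i4  | RAW r2
5. or;ld @i5&i6  | pair
6. bne @i7  | tail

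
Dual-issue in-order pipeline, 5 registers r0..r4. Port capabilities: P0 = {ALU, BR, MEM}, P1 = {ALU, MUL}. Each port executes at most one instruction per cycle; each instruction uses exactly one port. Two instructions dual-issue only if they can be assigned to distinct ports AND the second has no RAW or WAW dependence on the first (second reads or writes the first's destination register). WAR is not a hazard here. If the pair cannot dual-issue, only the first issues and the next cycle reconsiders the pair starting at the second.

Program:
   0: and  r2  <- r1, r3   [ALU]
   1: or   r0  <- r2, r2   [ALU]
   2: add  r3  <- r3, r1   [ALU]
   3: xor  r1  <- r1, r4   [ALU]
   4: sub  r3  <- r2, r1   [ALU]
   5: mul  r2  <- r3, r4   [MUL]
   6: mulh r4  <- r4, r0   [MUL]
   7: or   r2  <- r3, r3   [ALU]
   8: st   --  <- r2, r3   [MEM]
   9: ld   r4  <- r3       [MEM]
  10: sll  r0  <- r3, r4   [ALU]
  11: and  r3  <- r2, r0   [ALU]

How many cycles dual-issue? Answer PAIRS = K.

  cy0 -> i0 (and.ALU) RAW r2
  cy1 -> i1&i2 (or.ALU+add.ALU) dual
  cy2 -> i3 (xor.ALU) RAW r1
  cy3 -> i4 (sub.ALU) RAW r3
  cy4 -> i5 (mul.MUL) no-port MUL/MUL
  cy5 -> i6&i7 (mulh.MUL+or.ALU) dual
  cy6 -> i8 (st.MEM) no-port MEM/MEM
  cy7 -> i9 (ld.MEM) RAW r4
  cy8 -> i10 (sll.ALU) RAW r0
  cy9 -> i11 (and.ALU) tail

PAIRS = 2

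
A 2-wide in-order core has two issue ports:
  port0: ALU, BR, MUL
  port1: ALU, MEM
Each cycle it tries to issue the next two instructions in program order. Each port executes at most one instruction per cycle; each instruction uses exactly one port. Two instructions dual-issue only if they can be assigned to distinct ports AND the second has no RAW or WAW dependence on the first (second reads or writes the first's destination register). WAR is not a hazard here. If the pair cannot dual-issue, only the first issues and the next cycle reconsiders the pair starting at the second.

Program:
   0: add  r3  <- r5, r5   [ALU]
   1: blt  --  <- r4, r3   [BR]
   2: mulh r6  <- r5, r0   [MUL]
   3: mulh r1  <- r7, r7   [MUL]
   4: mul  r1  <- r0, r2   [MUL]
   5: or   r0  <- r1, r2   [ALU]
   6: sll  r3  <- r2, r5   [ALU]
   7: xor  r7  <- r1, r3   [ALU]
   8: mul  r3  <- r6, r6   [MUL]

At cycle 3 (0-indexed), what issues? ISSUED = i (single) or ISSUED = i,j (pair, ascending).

ISSUED = 3

0. add.ALU @i0  | RAW r3
1. blt.BR @i1  | no-port BR/MUL
2. mulh.MUL @i2  | no-port MUL/MUL
3. mulh.MUL @i3  | no-port MUL/MUL
4. mul.MUL @i4  | RAW r1
5. or.ALU;sll.ALU @i5/i6  | 2-wide
6. xor.ALU;mul.MUL @i7/i8  | 2-wide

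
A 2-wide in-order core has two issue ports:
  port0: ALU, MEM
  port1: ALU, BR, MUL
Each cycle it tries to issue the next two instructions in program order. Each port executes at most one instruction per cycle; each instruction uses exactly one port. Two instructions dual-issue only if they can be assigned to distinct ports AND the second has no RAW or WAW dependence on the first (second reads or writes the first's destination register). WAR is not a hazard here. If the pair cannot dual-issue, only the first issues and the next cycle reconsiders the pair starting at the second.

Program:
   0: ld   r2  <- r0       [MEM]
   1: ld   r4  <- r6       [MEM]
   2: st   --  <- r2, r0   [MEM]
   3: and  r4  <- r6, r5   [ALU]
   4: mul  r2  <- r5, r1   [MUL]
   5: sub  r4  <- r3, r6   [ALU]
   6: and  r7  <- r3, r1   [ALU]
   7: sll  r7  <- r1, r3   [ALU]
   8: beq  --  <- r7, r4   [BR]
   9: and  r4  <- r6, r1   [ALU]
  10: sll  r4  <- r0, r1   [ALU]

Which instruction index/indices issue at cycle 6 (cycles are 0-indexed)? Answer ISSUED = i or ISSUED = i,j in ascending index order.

ISSUED = 8,9

c0: i0 ld  no-port MEM/MEM
c1: i1 ld  no-port MEM/MEM
c2: i2+i3 st and  dual
c3: i4+i5 mul sub  dual
c4: i6 and  WAW r7
c5: i7 sll  RAW r7
c6: i8+i9 beq and  dual
c7: i10 sll  tail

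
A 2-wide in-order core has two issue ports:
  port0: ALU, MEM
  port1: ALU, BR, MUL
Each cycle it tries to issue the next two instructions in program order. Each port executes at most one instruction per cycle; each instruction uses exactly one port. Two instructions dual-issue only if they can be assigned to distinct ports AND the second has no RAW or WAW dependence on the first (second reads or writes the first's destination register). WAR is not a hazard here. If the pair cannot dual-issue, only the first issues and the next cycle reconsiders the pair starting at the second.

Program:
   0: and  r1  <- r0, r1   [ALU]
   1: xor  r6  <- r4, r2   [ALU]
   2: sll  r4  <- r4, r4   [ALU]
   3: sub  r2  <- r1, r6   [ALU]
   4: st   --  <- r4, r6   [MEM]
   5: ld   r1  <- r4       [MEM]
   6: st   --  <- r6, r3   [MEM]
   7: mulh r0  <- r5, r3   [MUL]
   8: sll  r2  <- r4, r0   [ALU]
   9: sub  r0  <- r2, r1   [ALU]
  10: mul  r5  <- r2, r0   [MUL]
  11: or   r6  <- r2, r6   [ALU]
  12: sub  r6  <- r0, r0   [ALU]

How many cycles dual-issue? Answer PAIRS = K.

PAIRS = 4

[0] i0&i1  and xor  -- 2-wide
[1] i2&i3  sll sub  -- 2-wide
[2] i4  st  -- no-port MEM/MEM
[3] i5  ld  -- no-port MEM/MEM
[4] i6&i7  st mulh  -- 2-wide
[5] i8  sll  -- RAW r2
[6] i9  sub  -- RAW r0
[7] i10&i11  mul or  -- 2-wide
[8] i12  sub  -- tail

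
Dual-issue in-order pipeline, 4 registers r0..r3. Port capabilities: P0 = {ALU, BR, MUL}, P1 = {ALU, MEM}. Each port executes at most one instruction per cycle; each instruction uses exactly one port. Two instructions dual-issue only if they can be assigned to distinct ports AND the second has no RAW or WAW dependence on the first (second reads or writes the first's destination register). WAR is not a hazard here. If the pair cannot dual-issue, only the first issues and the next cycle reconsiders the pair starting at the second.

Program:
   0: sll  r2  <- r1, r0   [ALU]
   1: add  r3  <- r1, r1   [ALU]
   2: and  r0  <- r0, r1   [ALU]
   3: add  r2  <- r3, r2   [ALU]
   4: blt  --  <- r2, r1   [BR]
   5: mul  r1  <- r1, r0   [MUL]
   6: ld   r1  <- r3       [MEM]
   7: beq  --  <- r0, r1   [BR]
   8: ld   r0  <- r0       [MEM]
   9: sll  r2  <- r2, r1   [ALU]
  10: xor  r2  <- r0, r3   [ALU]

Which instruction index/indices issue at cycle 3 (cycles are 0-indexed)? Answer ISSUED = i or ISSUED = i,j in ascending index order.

ISSUED = 5

0. sll;add @i0&i1  | 2-wide
1. and;add @i2&i3  | 2-wide
2. blt @i4  | no-port BR/MUL
3. mul @i5  | WAW r1
4. ld @i6  | RAW r1
5. beq;ld @i7&i8  | 2-wide
6. sll @i9  | WAW r2
7. xor @i10  | tail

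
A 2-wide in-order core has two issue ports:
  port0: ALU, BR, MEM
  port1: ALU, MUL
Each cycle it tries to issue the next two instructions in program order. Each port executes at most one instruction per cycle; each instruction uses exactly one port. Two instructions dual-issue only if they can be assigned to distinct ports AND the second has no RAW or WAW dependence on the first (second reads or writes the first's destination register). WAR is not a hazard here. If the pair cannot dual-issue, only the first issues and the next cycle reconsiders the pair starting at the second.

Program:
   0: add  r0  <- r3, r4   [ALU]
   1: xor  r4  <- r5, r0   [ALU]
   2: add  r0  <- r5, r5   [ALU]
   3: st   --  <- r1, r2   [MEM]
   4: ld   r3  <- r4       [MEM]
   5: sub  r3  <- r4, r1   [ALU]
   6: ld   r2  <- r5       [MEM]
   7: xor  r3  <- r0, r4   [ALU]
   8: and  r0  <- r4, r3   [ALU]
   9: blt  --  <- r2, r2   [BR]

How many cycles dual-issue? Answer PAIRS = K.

[0] i0  add  -- RAW r0
[1] i1,i2  xor;add  -- dual
[2] i3  st  -- no-port MEM/MEM
[3] i4  ld  -- WAW r3
[4] i5,i6  sub;ld  -- dual
[5] i7  xor  -- RAW r3
[6] i8,i9  and;blt  -- dual

PAIRS = 3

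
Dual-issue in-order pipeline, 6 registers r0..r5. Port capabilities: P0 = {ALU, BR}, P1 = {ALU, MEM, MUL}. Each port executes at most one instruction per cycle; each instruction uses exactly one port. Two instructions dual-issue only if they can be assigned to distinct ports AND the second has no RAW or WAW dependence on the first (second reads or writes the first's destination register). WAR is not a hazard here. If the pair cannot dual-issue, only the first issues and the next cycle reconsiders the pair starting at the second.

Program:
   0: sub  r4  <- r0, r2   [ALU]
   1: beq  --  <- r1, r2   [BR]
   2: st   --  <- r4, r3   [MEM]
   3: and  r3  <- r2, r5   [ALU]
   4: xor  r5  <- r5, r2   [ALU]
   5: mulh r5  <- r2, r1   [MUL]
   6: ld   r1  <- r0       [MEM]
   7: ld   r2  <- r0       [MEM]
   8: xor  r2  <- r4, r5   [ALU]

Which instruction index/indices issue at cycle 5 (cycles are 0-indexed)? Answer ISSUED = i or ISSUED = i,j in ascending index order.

ISSUED = 7

0. sub.ALU/beq.BR @i0,i1  | dual
1. st.MEM/and.ALU @i2,i3  | dual
2. xor.ALU @i4  | WAW r5
3. mulh.MUL @i5  | no-port MUL/MEM
4. ld.MEM @i6  | no-port MEM/MEM
5. ld.MEM @i7  | WAW r2
6. xor.ALU @i8  | tail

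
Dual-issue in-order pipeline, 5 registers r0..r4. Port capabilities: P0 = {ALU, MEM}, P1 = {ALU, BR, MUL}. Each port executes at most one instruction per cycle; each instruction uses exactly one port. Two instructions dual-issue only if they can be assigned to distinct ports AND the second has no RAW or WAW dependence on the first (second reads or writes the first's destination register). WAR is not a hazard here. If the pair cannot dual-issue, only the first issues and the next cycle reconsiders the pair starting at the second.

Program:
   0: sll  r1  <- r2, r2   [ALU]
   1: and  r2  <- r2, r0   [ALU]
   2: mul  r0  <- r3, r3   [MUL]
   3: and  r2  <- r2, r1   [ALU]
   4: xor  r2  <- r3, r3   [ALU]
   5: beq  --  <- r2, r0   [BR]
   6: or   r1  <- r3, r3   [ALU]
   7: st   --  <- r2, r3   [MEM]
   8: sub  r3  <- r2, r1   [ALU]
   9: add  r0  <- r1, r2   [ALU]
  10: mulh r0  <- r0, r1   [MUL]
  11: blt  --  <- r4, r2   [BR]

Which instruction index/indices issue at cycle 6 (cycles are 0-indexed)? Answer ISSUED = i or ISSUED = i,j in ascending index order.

  cy0 -> i0&i1 (sll and) pair
  cy1 -> i2&i3 (mul and) pair
  cy2 -> i4 (xor) RAW r2
  cy3 -> i5&i6 (beq or) pair
  cy4 -> i7&i8 (st sub) pair
  cy5 -> i9 (add) RAW+WAW r0
  cy6 -> i10 (mulh) no-port MUL/BR
  cy7 -> i11 (blt) tail

ISSUED = 10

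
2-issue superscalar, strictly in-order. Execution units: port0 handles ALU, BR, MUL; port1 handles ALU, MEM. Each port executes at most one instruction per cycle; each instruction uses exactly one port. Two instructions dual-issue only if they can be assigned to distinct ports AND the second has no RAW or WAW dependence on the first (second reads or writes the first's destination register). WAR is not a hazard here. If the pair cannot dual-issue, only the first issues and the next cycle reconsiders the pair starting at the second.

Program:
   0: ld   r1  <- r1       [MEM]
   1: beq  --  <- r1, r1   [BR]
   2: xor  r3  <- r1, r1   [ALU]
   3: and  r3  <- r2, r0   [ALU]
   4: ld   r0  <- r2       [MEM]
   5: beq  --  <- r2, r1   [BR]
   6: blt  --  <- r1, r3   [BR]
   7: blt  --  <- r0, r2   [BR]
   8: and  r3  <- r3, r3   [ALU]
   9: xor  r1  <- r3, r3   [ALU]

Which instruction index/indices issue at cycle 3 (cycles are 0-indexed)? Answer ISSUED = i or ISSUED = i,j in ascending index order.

[0] i0  ld.MEM  -- RAW r1
[1] i1+i2  beq.BR+xor.ALU  -- dual
[2] i3+i4  and.ALU+ld.MEM  -- dual
[3] i5  beq.BR  -- no-port BR/BR
[4] i6  blt.BR  -- no-port BR/BR
[5] i7+i8  blt.BR+and.ALU  -- dual
[6] i9  xor.ALU  -- tail

ISSUED = 5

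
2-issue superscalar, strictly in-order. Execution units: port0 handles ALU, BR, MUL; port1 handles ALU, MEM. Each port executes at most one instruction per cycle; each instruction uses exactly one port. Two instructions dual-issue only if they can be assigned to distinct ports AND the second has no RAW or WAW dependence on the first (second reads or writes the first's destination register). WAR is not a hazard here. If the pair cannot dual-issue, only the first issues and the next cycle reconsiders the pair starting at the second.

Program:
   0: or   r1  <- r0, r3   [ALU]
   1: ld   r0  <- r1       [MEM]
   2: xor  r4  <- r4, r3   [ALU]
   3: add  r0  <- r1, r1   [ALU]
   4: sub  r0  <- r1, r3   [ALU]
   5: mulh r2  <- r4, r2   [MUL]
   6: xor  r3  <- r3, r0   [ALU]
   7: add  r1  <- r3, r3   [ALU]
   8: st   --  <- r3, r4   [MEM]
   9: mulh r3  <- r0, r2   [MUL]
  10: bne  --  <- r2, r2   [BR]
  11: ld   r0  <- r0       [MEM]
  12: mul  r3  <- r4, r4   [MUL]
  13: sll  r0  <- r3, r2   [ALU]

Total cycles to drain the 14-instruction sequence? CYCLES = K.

CYCLES = 10

0. or.ALU @i0  | RAW r1
1. ld.MEM;xor.ALU @i1+i2  | dual
2. add.ALU @i3  | WAW r0
3. sub.ALU;mulh.MUL @i4+i5  | dual
4. xor.ALU @i6  | RAW r3
5. add.ALU;st.MEM @i7+i8  | dual
6. mulh.MUL @i9  | no-port MUL/BR
7. bne.BR;ld.MEM @i10+i11  | dual
8. mul.MUL @i12  | RAW r3
9. sll.ALU @i13  | tail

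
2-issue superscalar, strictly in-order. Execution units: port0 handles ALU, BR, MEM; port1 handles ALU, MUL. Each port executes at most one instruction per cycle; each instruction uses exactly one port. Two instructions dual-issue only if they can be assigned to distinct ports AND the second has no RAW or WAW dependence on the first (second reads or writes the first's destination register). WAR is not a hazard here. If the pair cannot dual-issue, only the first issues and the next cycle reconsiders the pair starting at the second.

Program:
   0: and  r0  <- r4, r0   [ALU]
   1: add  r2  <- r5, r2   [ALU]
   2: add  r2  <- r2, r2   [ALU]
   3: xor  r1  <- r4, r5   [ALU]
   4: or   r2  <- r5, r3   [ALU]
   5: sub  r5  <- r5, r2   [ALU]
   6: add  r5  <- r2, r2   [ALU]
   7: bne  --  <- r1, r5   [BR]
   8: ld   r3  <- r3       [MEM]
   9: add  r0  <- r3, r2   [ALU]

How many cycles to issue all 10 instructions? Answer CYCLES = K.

c0: i0/i1 and+add  dual
c1: i2/i3 add+xor  dual
c2: i4 or  RAW r2
c3: i5 sub  WAW r5
c4: i6 add  RAW r5
c5: i7 bne  no-port BR/MEM
c6: i8 ld  RAW r3
c7: i9 add  tail

CYCLES = 8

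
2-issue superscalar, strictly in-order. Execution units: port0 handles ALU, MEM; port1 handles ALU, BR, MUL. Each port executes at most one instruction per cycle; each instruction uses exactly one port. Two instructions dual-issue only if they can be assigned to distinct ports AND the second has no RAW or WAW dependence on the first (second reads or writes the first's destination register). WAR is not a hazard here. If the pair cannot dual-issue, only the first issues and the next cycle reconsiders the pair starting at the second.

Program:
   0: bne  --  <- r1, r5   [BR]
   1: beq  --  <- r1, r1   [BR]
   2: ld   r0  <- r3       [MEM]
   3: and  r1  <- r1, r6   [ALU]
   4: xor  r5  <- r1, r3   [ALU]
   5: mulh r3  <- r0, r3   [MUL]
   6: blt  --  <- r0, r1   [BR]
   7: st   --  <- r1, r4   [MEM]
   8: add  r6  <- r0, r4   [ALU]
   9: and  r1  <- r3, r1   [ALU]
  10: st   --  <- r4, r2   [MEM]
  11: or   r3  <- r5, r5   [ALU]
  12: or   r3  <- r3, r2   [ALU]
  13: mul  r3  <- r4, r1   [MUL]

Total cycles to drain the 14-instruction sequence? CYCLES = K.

  cy0 -> i0 (bne.BR) no-port BR/BR
  cy1 -> i1+i2 (beq.BR+ld.MEM) 2-wide
  cy2 -> i3 (and.ALU) RAW r1
  cy3 -> i4+i5 (xor.ALU+mulh.MUL) 2-wide
  cy4 -> i6+i7 (blt.BR+st.MEM) 2-wide
  cy5 -> i8+i9 (add.ALU+and.ALU) 2-wide
  cy6 -> i10+i11 (st.MEM+or.ALU) 2-wide
  cy7 -> i12 (or.ALU) WAW r3
  cy8 -> i13 (mul.MUL) tail

CYCLES = 9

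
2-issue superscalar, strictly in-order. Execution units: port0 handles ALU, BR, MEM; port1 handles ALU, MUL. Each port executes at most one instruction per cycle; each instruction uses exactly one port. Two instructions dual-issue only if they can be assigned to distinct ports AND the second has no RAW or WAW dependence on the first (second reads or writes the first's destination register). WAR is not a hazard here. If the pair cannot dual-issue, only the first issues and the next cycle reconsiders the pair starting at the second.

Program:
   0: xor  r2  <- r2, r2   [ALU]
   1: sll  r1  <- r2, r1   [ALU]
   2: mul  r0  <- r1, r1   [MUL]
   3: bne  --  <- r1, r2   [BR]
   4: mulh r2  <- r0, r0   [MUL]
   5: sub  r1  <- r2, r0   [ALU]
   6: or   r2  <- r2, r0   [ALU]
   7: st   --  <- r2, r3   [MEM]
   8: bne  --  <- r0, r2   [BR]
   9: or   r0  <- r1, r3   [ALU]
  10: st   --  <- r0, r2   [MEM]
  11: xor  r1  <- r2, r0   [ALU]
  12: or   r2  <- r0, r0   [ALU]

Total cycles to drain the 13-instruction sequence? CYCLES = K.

CYCLES = 9

t=0 i0:xor ; RAW r2
t=1 i1:sll ; RAW r1
t=2 i2/i3:mul;bne ; dual
t=3 i4:mulh ; RAW r2
t=4 i5/i6:sub;or ; dual
t=5 i7:st ; no-port MEM/BR
t=6 i8/i9:bne;or ; dual
t=7 i10/i11:st;xor ; dual
t=8 i12:or ; tail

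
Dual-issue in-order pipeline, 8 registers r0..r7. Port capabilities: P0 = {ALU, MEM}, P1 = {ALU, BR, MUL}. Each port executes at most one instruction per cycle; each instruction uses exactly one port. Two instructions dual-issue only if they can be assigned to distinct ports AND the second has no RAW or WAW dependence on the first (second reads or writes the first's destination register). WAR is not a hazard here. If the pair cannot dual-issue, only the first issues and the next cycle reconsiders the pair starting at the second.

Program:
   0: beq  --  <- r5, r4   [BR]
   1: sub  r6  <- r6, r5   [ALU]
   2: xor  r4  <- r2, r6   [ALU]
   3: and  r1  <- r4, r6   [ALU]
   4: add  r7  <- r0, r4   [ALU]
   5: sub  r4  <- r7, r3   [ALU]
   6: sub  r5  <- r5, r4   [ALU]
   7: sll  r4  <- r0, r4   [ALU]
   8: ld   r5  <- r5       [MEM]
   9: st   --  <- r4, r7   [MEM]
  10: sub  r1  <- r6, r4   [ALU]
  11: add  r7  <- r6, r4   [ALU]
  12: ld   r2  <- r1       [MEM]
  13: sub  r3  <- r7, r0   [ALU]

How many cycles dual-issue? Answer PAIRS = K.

0. beq sub @i0/i1  | dual
1. xor @i2  | RAW r4
2. and add @i3/i4  | dual
3. sub @i5  | RAW r4
4. sub sll @i6/i7  | dual
5. ld @i8  | no-port MEM/MEM
6. st sub @i9/i10  | dual
7. add ld @i11/i12  | dual
8. sub @i13  | tail

PAIRS = 5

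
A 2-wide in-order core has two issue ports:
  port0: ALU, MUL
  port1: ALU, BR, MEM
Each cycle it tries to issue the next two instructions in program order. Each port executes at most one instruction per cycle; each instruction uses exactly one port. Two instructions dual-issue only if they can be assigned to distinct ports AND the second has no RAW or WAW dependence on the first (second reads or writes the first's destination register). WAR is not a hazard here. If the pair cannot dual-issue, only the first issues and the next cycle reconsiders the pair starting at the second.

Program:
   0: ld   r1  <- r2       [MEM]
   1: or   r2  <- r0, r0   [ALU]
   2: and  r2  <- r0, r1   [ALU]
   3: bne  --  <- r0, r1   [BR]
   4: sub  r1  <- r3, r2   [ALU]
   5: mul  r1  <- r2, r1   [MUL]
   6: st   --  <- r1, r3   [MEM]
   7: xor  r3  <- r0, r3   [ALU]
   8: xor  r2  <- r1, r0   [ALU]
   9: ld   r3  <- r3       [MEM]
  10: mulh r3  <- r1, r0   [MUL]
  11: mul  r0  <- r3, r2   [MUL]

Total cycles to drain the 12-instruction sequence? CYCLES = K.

CYCLES = 8

[0] i0,i1  ld or  -- 2-wide
[1] i2,i3  and bne  -- 2-wide
[2] i4  sub  -- RAW+WAW r1
[3] i5  mul  -- RAW r1
[4] i6,i7  st xor  -- 2-wide
[5] i8,i9  xor ld  -- 2-wide
[6] i10  mulh  -- no-port MUL/MUL
[7] i11  mul  -- tail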